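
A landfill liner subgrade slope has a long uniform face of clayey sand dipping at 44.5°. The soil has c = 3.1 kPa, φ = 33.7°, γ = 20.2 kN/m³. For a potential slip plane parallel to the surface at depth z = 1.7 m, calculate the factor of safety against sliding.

FS = 0.86

For an infinite slope with a slip plane parallel to the surface (no pore pressure): FS = [c + γz cos²β tanφ] / [γz sinβ cosβ].
γz = 20.2·1.7 = 34.34 kN/m²
Numerator = 3.1 + 34.34·cos²44.5°·tan33.7° = 3.1 + 34.34·0.5087·0.6669 = 14.751 kPa
Denominator = 34.34·sin44.5°·cos44.5° = 34.34·0.7009·0.7133 = 17.167 kPa
FS = 14.751 / 17.167 = 0.859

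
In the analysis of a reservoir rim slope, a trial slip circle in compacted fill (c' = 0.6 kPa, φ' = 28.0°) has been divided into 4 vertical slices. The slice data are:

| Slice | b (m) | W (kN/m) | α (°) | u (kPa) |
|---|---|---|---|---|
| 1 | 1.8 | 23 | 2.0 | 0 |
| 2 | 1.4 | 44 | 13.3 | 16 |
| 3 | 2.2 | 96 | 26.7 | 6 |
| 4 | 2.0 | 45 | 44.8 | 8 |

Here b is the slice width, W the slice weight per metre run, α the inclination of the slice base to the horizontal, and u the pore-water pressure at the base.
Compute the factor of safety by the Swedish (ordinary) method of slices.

Ordinary method of slices: FS = Σ[c'·Δl_i + (W_i cosα_i − u_i·Δl_i)·tanφ'] / Σ W_i sinα_i, with Δl_i = b_i / cosα_i.
Slice 1: Δl = 1.8/cos2.0° = 1.801 m; N'_1 = 23·cos2.0° − 0·1.801 = 23.0; c'Δl = 1.08; W sinα = 0.8
Slice 2: Δl = 1.4/cos13.3° = 1.439 m; N'_2 = 44·cos13.3° − 16·1.439 = 19.8; c'Δl = 0.86; W sinα = 10.1
Slice 3: Δl = 2.2/cos26.7° = 2.463 m; N'_3 = 96·cos26.7° − 6·2.463 = 71.0; c'Δl = 1.48; W sinα = 43.1
Slice 4: Δl = 2.0/cos44.8° = 2.819 m; N'_4 = 45·cos44.8° − 8·2.819 = 9.4; c'Δl = 1.69; W sinα = 31.7
Σc'Δl = 5.1 kN/m; ΣN' = 123.2 kN/m; ΣW sinα = 85.8 kN/m
Resisting = 5.1 + 123.2·tan28.0° = 5.1 + 65.5 = 70.6 kN/m
FS = 70.6 / 85.8 = 0.823

FS = 0.82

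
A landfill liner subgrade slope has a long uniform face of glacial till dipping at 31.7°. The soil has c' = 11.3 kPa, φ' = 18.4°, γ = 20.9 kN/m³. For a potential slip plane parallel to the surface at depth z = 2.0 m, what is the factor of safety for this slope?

For an infinite slope with a slip plane parallel to the surface (no pore pressure): FS = [c' + γz cos²β tanφ'] / [γz sinβ cosβ].
γz = 20.9·2.0 = 41.80 kN/m²
Numerator = 11.3 + 41.80·cos²31.7°·tan18.4° = 11.3 + 41.80·0.7239·0.3327 = 21.366 kPa
Denominator = 41.80·sin31.7°·cos31.7° = 41.80·0.5255·0.8508 = 18.688 kPa
FS = 21.366 / 18.688 = 1.143

FS = 1.14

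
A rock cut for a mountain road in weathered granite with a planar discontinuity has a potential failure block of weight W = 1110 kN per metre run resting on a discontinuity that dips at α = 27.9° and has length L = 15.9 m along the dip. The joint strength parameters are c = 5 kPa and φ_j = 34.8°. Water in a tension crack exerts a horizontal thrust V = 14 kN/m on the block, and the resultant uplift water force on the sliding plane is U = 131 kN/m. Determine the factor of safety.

FS = 1.25

Resolving the block weight along and normal to the plane and applying the Mohr–Coulomb strength on the joint:
N' = W cosα − U − V sinα = 1110·cos27.9° − 131 − 14·sin27.9° = 843.4 kN/m
Driving force T = W sinα + V cosα = 1110·sin27.9° + 14·cos27.9° = 531.8 kN/m
Resisting force R = c·L + N'·tanφ_j = 5·15.9 + 843.4·tan34.8° = 79.5 + 586.2 = 665.7 kN/m
FS = R / T = 665.7 / 531.8 = 1.252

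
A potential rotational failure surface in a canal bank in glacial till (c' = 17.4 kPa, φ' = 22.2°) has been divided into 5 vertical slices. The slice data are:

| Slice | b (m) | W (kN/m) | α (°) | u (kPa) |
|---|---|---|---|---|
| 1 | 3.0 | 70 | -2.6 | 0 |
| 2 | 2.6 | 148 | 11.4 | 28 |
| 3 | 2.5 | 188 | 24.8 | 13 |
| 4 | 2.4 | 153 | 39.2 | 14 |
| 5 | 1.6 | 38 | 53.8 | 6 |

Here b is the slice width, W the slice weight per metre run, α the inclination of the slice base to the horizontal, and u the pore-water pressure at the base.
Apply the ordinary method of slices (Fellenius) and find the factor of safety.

Ordinary method of slices: FS = Σ[c'·Δl_i + (W_i cosα_i − u_i·Δl_i)·tanφ'] / Σ W_i sinα_i, with Δl_i = b_i / cosα_i.
Slice 1: Δl = 3.0/cos(-2.6°) = 3.003 m; N'_1 = 70·cos(-2.6°) − 0·3.003 = 69.9; c'Δl = 52.25; W sinα = -3.2
Slice 2: Δl = 2.6/cos11.4° = 2.652 m; N'_2 = 148·cos11.4° − 28·2.652 = 70.8; c'Δl = 46.15; W sinα = 29.3
Slice 3: Δl = 2.5/cos24.8° = 2.754 m; N'_3 = 188·cos24.8° − 13·2.754 = 134.9; c'Δl = 47.92; W sinα = 78.9
Slice 4: Δl = 2.4/cos39.2° = 3.097 m; N'_4 = 153·cos39.2° − 14·3.097 = 75.2; c'Δl = 53.89; W sinα = 96.7
Slice 5: Δl = 1.6/cos53.8° = 2.709 m; N'_5 = 38·cos53.8° − 6·2.709 = 6.2; c'Δl = 47.14; W sinα = 30.7
Σc'Δl = 247.3 kN/m; ΣN' = 357.0 kN/m; ΣW sinα = 232.3 kN/m
Resisting = 247.3 + 357.0·tan22.2° = 247.3 + 145.7 = 393.0 kN/m
FS = 393.0 / 232.3 = 1.692

FS = 1.69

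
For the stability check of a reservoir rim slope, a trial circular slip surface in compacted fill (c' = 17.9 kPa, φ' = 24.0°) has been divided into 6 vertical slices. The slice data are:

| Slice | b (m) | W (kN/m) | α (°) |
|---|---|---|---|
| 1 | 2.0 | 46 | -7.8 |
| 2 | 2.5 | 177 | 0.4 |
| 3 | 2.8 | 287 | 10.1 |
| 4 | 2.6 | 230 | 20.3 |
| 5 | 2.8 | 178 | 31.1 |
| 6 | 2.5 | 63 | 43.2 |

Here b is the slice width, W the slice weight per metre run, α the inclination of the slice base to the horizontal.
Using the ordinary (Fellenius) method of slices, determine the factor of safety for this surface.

FS = 2.73

Ordinary method of slices: FS = Σ[c'·Δl_i + (W_i cosα_i)·tanφ'] / Σ W_i sinα_i, with Δl_i = b_i / cosα_i.
Slice 1: Δl = 2.0/cos(-7.8°) = 2.019 m; N'_1 = 46·cos(-7.8°) = 45.6; c'Δl = 36.13; W sinα = -6.2
Slice 2: Δl = 2.5/cos0.4° = 2.500 m; N'_2 = 177·cos0.4° = 177.0; c'Δl = 44.75; W sinα = 1.2
Slice 3: Δl = 2.8/cos10.1° = 2.844 m; N'_3 = 287·cos10.1° = 282.6; c'Δl = 50.91; W sinα = 50.3
Slice 4: Δl = 2.6/cos20.3° = 2.772 m; N'_4 = 230·cos20.3° = 215.7; c'Δl = 49.62; W sinα = 79.8
Slice 5: Δl = 2.8/cos31.1° = 3.270 m; N'_5 = 178·cos31.1° = 152.4; c'Δl = 58.53; W sinα = 91.9
Slice 6: Δl = 2.5/cos43.2° = 3.430 m; N'_6 = 63·cos43.2° = 45.9; c'Δl = 61.39; W sinα = 43.1
Σc'Δl = 301.3 kN/m; ΣN' = 919.2 kN/m; ΣW sinα = 260.2 kN/m
Resisting = 301.3 + 919.2·tan24.0° = 301.3 + 409.2 = 710.6 kN/m
FS = 710.6 / 260.2 = 2.731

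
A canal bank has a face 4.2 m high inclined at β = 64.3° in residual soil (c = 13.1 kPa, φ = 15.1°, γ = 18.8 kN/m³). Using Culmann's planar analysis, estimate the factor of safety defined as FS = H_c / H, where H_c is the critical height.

H_c = (4c/γ) · sinβ cosφ / [1 − cos(β − φ)]
    = (4·13.1/18.8) · sin64.3°·cos15.1° / [1 − cos49.2°]
    = 2.787 · 0.8700 / 0.3466 = 7.00 m
FS = H_c / H = 7.00 / 4.2 = 1.666

FS = 1.67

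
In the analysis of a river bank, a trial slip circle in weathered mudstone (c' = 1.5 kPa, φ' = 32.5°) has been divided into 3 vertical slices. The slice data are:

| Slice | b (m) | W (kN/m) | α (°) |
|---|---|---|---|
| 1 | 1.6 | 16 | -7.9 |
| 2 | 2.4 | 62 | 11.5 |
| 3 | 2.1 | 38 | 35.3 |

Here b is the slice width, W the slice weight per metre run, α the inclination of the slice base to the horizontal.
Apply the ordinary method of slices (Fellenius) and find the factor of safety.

Ordinary method of slices: FS = Σ[c'·Δl_i + (W_i cosα_i)·tanφ'] / Σ W_i sinα_i, with Δl_i = b_i / cosα_i.
Slice 1: Δl = 1.6/cos(-7.9°) = 1.615 m; N'_1 = 16·cos(-7.9°) = 15.8; c'Δl = 2.42; W sinα = -2.2
Slice 2: Δl = 2.4/cos11.5° = 2.449 m; N'_2 = 62·cos11.5° = 60.8; c'Δl = 3.67; W sinα = 12.4
Slice 3: Δl = 2.1/cos35.3° = 2.573 m; N'_3 = 38·cos35.3° = 31.0; c'Δl = 3.86; W sinα = 22.0
Σc'Δl = 10.0 kN/m; ΣN' = 107.6 kN/m; ΣW sinα = 32.1 kN/m
Resisting = 10.0 + 107.6·tan32.5° = 10.0 + 68.6 = 78.5 kN/m
FS = 78.5 / 32.1 = 2.444

FS = 2.44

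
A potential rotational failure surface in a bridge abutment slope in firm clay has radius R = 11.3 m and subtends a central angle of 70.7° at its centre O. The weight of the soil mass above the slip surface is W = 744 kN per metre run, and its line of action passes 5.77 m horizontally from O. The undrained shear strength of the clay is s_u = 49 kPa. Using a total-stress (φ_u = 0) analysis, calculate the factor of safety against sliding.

FS = 1.80

Taking moments about the centre O, the resisting moment is provided by the undrained shear strength acting along the arc:
Arc length L_a = R·θ = 11.3·(70.7°·π/180) = 11.3·1.2339 = 13.94 m
M_R = s_u·L_a·R = 49·13.94·11.3 = 7720.6 kN·m/m
M_D = W·d = 744·5.77 = 4292.9 kN·m/m
FS = M_R / M_D = 7720.6 / 4292.9 = 1.798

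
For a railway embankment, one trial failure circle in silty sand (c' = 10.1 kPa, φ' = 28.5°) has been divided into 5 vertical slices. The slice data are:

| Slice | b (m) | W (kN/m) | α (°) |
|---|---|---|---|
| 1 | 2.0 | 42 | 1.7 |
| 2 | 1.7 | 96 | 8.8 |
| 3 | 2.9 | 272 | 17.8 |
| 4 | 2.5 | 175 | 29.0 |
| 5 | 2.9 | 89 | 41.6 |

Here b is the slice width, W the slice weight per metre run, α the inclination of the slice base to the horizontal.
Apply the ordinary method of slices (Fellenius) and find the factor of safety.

FS = 1.94

Ordinary method of slices: FS = Σ[c'·Δl_i + (W_i cosα_i)·tanφ'] / Σ W_i sinα_i, with Δl_i = b_i / cosα_i.
Slice 1: Δl = 2.0/cos1.7° = 2.001 m; N'_1 = 42·cos1.7° = 42.0; c'Δl = 20.21; W sinα = 1.2
Slice 2: Δl = 1.7/cos8.8° = 1.720 m; N'_2 = 96·cos8.8° = 94.9; c'Δl = 17.37; W sinα = 14.7
Slice 3: Δl = 2.9/cos17.8° = 3.046 m; N'_3 = 272·cos17.8° = 259.0; c'Δl = 30.76; W sinα = 83.1
Slice 4: Δl = 2.5/cos29.0° = 2.858 m; N'_4 = 175·cos29.0° = 153.1; c'Δl = 28.87; W sinα = 84.8
Slice 5: Δl = 2.9/cos41.6° = 3.878 m; N'_5 = 89·cos41.6° = 66.6; c'Δl = 39.17; W sinα = 59.1
Σc'Δl = 136.4 kN/m; ΣN' = 615.4 kN/m; ΣW sinα = 243.0 kN/m
Resisting = 136.4 + 615.4·tan28.5° = 136.4 + 334.2 = 470.5 kN/m
FS = 470.5 / 243.0 = 1.936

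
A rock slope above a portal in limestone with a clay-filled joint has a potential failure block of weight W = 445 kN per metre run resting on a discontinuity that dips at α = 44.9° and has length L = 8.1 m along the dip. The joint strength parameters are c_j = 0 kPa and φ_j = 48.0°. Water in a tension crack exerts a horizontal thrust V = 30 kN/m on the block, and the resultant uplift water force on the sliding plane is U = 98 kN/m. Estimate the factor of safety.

FS = 0.65

Resolving the block weight along and normal to the plane and applying the Mohr–Coulomb strength on the joint:
N' = W cosα − U − V sinα = 445·cos44.9° − 98 − 30·sin44.9° = 196.0 kN/m
Driving force T = W sinα + V cosα = 445·sin44.9° + 30·cos44.9° = 335.4 kN/m
Resisting force R = c_j·L + N'·tanφ_j = 0·8.1 + 196.0·tan48.0° = 0.0 + 217.7 = 217.7 kN/m
FS = R / T = 217.7 / 335.4 = 0.649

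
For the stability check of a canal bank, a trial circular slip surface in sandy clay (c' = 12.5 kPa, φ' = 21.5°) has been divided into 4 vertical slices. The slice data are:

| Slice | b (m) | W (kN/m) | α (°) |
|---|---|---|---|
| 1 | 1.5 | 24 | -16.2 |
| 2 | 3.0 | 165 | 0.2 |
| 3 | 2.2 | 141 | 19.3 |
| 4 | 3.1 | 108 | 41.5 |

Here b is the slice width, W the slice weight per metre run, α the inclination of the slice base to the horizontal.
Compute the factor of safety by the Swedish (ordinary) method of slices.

FS = 2.64

Ordinary method of slices: FS = Σ[c'·Δl_i + (W_i cosα_i)·tanφ'] / Σ W_i sinα_i, with Δl_i = b_i / cosα_i.
Slice 1: Δl = 1.5/cos(-16.2°) = 1.562 m; N'_1 = 24·cos(-16.2°) = 23.0; c'Δl = 19.53; W sinα = -6.7
Slice 2: Δl = 3.0/cos0.2° = 3.000 m; N'_2 = 165·cos0.2° = 165.0; c'Δl = 37.50; W sinα = 0.6
Slice 3: Δl = 2.2/cos19.3° = 2.331 m; N'_3 = 141·cos19.3° = 133.1; c'Δl = 29.14; W sinα = 46.6
Slice 4: Δl = 3.1/cos41.5° = 4.139 m; N'_4 = 108·cos41.5° = 80.9; c'Δl = 51.74; W sinα = 71.6
Σc'Δl = 137.9 kN/m; ΣN' = 402.0 kN/m; ΣW sinα = 112.0 kN/m
Resisting = 137.9 + 402.0·tan21.5° = 137.9 + 158.4 = 296.3 kN/m
FS = 296.3 / 112.0 = 2.644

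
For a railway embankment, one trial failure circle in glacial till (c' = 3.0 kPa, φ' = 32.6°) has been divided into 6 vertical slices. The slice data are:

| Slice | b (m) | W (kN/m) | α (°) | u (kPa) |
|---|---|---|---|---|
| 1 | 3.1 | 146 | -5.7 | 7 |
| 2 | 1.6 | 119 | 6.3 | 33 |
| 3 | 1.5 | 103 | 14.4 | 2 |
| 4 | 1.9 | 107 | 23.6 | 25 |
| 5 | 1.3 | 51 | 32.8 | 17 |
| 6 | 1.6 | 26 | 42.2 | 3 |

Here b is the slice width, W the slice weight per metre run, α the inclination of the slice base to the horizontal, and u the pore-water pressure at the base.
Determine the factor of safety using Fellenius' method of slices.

Ordinary method of slices: FS = Σ[c'·Δl_i + (W_i cosα_i − u_i·Δl_i)·tanφ'] / Σ W_i sinα_i, with Δl_i = b_i / cosα_i.
Slice 1: Δl = 3.1/cos(-5.7°) = 3.115 m; N'_1 = 146·cos(-5.7°) − 7·3.115 = 123.5; c'Δl = 9.35; W sinα = -14.5
Slice 2: Δl = 1.6/cos6.3° = 1.610 m; N'_2 = 119·cos6.3° − 33·1.610 = 65.2; c'Δl = 4.83; W sinα = 13.1
Slice 3: Δl = 1.5/cos14.4° = 1.549 m; N'_3 = 103·cos14.4° − 2·1.549 = 96.7; c'Δl = 4.65; W sinα = 25.6
Slice 4: Δl = 1.9/cos23.6° = 2.073 m; N'_4 = 107·cos23.6° − 25·2.073 = 46.2; c'Δl = 6.22; W sinα = 42.8
Slice 5: Δl = 1.3/cos32.8° = 1.547 m; N'_5 = 51·cos32.8° − 17·1.547 = 16.6; c'Δl = 4.64; W sinα = 27.6
Slice 6: Δl = 1.6/cos42.2° = 2.160 m; N'_6 = 26·cos42.2° − 3·2.160 = 12.8; c'Δl = 6.48; W sinα = 17.5
Σc'Δl = 36.2 kN/m; ΣN' = 360.9 kN/m; ΣW sinα = 112.1 kN/m
Resisting = 36.2 + 360.9·tan32.6° = 36.2 + 230.8 = 266.9 kN/m
FS = 266.9 / 112.1 = 2.381

FS = 2.38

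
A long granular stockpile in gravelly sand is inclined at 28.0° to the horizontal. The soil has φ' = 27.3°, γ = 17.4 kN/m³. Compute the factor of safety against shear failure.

FS = 0.97

For a dry cohesionless infinite slope the factor of safety is FS = tanφ' / tanβ.
FS = tan27.3° / tan28.0° = 0.5161 / 0.5317 = 0.971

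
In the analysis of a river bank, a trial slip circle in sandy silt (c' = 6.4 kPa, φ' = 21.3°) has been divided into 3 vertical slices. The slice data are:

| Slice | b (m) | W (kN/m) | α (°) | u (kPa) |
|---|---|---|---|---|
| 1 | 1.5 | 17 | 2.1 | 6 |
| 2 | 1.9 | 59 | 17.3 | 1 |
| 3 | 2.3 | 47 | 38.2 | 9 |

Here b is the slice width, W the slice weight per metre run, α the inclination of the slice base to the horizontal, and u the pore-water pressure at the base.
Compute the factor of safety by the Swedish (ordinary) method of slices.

FS = 1.47

Ordinary method of slices: FS = Σ[c'·Δl_i + (W_i cosα_i − u_i·Δl_i)·tanφ'] / Σ W_i sinα_i, with Δl_i = b_i / cosα_i.
Slice 1: Δl = 1.5/cos2.1° = 1.501 m; N'_1 = 17·cos2.1° − 6·1.501 = 8.0; c'Δl = 9.61; W sinα = 0.6
Slice 2: Δl = 1.9/cos17.3° = 1.990 m; N'_2 = 59·cos17.3° − 1·1.990 = 54.3; c'Δl = 12.74; W sinα = 17.5
Slice 3: Δl = 2.3/cos38.2° = 2.927 m; N'_3 = 47·cos38.2° − 9·2.927 = 10.6; c'Δl = 18.73; W sinα = 29.1
Σc'Δl = 41.1 kN/m; ΣN' = 72.9 kN/m; ΣW sinα = 47.2 kN/m
Resisting = 41.1 + 72.9·tan21.3° = 41.1 + 28.4 = 69.5 kN/m
FS = 69.5 / 47.2 = 1.471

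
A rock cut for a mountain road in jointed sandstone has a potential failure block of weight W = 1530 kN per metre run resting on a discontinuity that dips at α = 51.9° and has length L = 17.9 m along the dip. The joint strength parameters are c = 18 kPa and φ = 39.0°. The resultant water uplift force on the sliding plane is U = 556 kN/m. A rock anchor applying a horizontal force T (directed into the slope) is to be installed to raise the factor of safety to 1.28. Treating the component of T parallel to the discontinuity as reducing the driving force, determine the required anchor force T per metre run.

T = 634 kN/m

Resolving forces along and normal to the sliding plane, with the horizontal anchor force T adding T·sinα to the effective normal force and T·cosα acting up the plane against the driving force:
FS = [cL + (W cosα − U + T sinα) tanφ] / [W sinα − T cosα]
Without the anchor: N' = 388.1 kN/m, driving T_d = 1204.0 kN/m, resisting R = 18·17.9 + 388.1·tan39.0° = 636.4 kN/m, FS = 0.53.
Setting FS = 1.28 and solving for T:
1.28·(1204.0 − T cos51.9°) = 636.4 + T sin51.9°·tan39.0°
T·(sin51.9°·tan39.0° + 1.28·cos51.9°) = 1.28·1204.0 − 636.4
T·(0.7869·0.8098 + 1.28·0.6170) = 1541.1 − 636.4 = 904.7
T·1.4271 = 904.7
T = 634.0 kN/m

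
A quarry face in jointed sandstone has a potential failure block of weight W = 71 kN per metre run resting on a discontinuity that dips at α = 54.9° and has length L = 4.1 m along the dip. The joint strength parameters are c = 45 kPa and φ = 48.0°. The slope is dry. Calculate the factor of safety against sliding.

FS = 3.96

Resolving the block weight along and normal to the plane and applying the Mohr–Coulomb strength on the joint:
N' = W cosα = 71·cos54.9° = 40.8 kN/m
Driving force T = W sinα = 71·sin54.9° = 58.1 kN/m
Resisting force R = c·L + N'·tanφ = 45·4.1 + 40.8·tan48.0° = 184.5 + 45.3 = 229.8 kN/m
FS = R / T = 229.8 / 58.1 = 3.957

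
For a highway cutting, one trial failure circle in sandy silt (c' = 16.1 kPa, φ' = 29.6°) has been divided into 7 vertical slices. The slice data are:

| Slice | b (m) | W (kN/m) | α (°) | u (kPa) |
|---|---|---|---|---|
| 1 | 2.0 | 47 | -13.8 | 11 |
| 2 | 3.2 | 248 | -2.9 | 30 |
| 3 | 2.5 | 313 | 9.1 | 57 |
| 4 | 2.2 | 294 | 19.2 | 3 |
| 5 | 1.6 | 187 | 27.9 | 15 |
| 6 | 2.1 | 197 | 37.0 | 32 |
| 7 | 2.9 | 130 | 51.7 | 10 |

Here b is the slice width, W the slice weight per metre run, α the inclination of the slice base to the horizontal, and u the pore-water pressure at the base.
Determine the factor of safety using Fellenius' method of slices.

FS = 1.85

Ordinary method of slices: FS = Σ[c'·Δl_i + (W_i cosα_i − u_i·Δl_i)·tanφ'] / Σ W_i sinα_i, with Δl_i = b_i / cosα_i.
Slice 1: Δl = 2.0/cos(-13.8°) = 2.059 m; N'_1 = 47·cos(-13.8°) − 11·2.059 = 23.0; c'Δl = 33.16; W sinα = -11.2
Slice 2: Δl = 3.2/cos(-2.9°) = 3.204 m; N'_2 = 248·cos(-2.9°) − 30·3.204 = 151.6; c'Δl = 51.59; W sinα = -12.5
Slice 3: Δl = 2.5/cos9.1° = 2.532 m; N'_3 = 313·cos9.1° − 57·2.532 = 164.7; c'Δl = 40.76; W sinα = 49.5
Slice 4: Δl = 2.2/cos19.2° = 2.330 m; N'_4 = 294·cos19.2° − 3·2.330 = 270.7; c'Δl = 37.51; W sinα = 96.7
Slice 5: Δl = 1.6/cos27.9° = 1.810 m; N'_5 = 187·cos27.9° − 15·1.810 = 138.1; c'Δl = 29.15; W sinα = 87.5
Slice 6: Δl = 2.1/cos37.0° = 2.629 m; N'_6 = 197·cos37.0° − 32·2.629 = 73.2; c'Δl = 42.33; W sinα = 118.6
Slice 7: Δl = 2.9/cos51.7° = 4.679 m; N'_7 = 130·cos51.7° − 10·4.679 = 33.8; c'Δl = 75.33; W sinα = 102.0
Σc'Δl = 309.8 kN/m; ΣN' = 855.0 kN/m; ΣW sinα = 430.5 kN/m
Resisting = 309.8 + 855.0·tan29.6° = 309.8 + 485.7 = 795.6 kN/m
FS = 795.6 / 430.5 = 1.848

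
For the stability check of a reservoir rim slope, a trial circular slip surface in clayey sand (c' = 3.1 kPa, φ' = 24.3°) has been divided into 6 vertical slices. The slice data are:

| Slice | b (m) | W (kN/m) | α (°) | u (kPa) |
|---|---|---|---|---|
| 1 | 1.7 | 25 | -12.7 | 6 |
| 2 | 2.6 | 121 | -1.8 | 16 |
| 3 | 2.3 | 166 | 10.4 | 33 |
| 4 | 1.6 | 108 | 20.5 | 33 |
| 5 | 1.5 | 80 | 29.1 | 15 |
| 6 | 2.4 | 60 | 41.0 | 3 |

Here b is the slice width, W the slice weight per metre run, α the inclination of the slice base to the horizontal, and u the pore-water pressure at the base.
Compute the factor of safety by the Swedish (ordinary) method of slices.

Ordinary method of slices: FS = Σ[c'·Δl_i + (W_i cosα_i − u_i·Δl_i)·tanφ'] / Σ W_i sinα_i, with Δl_i = b_i / cosα_i.
Slice 1: Δl = 1.7/cos(-12.7°) = 1.743 m; N'_1 = 25·cos(-12.7°) − 6·1.743 = 13.9; c'Δl = 5.40; W sinα = -5.5
Slice 2: Δl = 2.6/cos(-1.8°) = 2.601 m; N'_2 = 121·cos(-1.8°) − 16·2.601 = 79.3; c'Δl = 8.06; W sinα = -3.8
Slice 3: Δl = 2.3/cos10.4° = 2.338 m; N'_3 = 166·cos10.4° − 33·2.338 = 86.1; c'Δl = 7.25; W sinα = 30.0
Slice 4: Δl = 1.6/cos20.5° = 1.708 m; N'_4 = 108·cos20.5° − 33·1.708 = 44.8; c'Δl = 5.30; W sinα = 37.8
Slice 5: Δl = 1.5/cos29.1° = 1.717 m; N'_5 = 80·cos29.1° − 15·1.717 = 44.2; c'Δl = 5.32; W sinα = 38.9
Slice 6: Δl = 2.4/cos41.0° = 3.180 m; N'_6 = 60·cos41.0° − 3·3.180 = 35.7; c'Δl = 9.86; W sinα = 39.4
Σc'Δl = 41.2 kN/m; ΣN' = 304.0 kN/m; ΣW sinα = 136.8 kN/m
Resisting = 41.2 + 304.0·tan24.3° = 41.2 + 137.3 = 178.5 kN/m
FS = 178.5 / 136.8 = 1.305

FS = 1.30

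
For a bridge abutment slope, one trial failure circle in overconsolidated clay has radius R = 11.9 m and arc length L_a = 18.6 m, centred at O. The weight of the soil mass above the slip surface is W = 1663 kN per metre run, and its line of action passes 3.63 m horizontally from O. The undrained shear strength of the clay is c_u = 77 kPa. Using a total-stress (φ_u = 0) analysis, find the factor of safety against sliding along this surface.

FS = 2.82

Taking moments about the centre O, the resisting moment is provided by the undrained shear strength acting along the arc:
M_R = c_u·L_a·R = 77·18.60·11.9 = 17043.2 kN·m/m
M_D = W·d = 1663·3.63 = 6036.7 kN·m/m
FS = M_R / M_D = 17043.2 / 6036.7 = 2.823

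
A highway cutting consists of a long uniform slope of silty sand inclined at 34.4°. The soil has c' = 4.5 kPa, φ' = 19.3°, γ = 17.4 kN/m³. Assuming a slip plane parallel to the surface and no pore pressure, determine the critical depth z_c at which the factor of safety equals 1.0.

z_c = 1.14 m

Setting FS = 1.00 in FS = [c' + γz cos²β tanφ'] / [γz sinβ cosβ] and solving for z:
z = c' / [γ cosβ (FS·sinβ − cosβ·tanφ')]
  = 4.5 / [17.4·cos34.4°·(1.00·sin34.4° − cos34.4°·tan19.3°)]
  = 4.5 / [17.4·0.8251·(1.00·0.5650 − 0.8251·0.3502)]
  = 4.5 / 3.9628 = 1.136 m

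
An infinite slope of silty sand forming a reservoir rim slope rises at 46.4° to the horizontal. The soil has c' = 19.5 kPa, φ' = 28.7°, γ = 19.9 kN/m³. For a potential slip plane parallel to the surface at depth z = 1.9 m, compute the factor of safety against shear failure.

For an infinite slope with a slip plane parallel to the surface (no pore pressure): FS = [c' + γz cos²β tanφ'] / [γz sinβ cosβ].
γz = 19.9·1.9 = 37.81 kN/m²
Numerator = 19.5 + 37.81·cos²46.4°·tan28.7° = 19.5 + 37.81·0.4756·0.5475 = 29.345 kPa
Denominator = 37.81·sin46.4°·cos46.4° = 37.81·0.7242·0.6896 = 18.882 kPa
FS = 29.345 / 18.882 = 1.554

FS = 1.55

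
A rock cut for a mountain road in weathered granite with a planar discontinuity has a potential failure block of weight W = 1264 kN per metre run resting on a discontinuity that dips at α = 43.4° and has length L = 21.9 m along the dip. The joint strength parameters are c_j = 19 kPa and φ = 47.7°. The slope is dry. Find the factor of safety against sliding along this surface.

FS = 1.64

Resolving the block weight along and normal to the plane and applying the Mohr–Coulomb strength on the joint:
N' = W cosα = 1264·cos43.4° = 918.4 kN/m
Driving force T = W sinα = 1264·sin43.4° = 868.5 kN/m
Resisting force R = c_j·L + N'·tanφ = 19·21.9 + 918.4·tan47.7° = 416.1 + 1009.3 = 1425.4 kN/m
FS = R / T = 1425.4 / 868.5 = 1.641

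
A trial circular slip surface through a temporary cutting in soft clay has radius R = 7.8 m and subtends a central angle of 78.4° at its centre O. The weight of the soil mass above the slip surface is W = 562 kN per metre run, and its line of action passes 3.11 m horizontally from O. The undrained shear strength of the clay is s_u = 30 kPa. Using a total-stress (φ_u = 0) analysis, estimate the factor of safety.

FS = 1.43

Taking moments about the centre O, the resisting moment is provided by the undrained shear strength acting along the arc:
Arc length L_a = R·θ = 7.8·(78.4°·π/180) = 7.8·1.3683 = 10.67 m
M_R = s_u·L_a·R = 30·10.67·7.8 = 2497.5 kN·m/m
M_D = W·d = 562·3.11 = 1747.8 kN·m/m
FS = M_R / M_D = 2497.5 / 1747.8 = 1.429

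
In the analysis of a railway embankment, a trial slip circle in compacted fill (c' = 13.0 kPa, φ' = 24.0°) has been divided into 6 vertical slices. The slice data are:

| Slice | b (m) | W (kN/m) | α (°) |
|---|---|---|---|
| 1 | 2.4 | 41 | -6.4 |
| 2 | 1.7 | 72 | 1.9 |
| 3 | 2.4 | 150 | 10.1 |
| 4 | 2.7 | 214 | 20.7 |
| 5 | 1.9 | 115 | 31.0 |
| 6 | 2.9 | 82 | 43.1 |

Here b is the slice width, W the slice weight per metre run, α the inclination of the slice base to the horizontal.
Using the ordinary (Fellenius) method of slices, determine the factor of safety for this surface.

FS = 2.23

Ordinary method of slices: FS = Σ[c'·Δl_i + (W_i cosα_i)·tanφ'] / Σ W_i sinα_i, with Δl_i = b_i / cosα_i.
Slice 1: Δl = 2.4/cos(-6.4°) = 2.415 m; N'_1 = 41·cos(-6.4°) = 40.7; c'Δl = 31.40; W sinα = -4.6
Slice 2: Δl = 1.7/cos1.9° = 1.701 m; N'_2 = 72·cos1.9° = 72.0; c'Δl = 22.11; W sinα = 2.4
Slice 3: Δl = 2.4/cos10.1° = 2.438 m; N'_3 = 150·cos10.1° = 147.7; c'Δl = 31.69; W sinα = 26.3
Slice 4: Δl = 2.7/cos20.7° = 2.886 m; N'_4 = 214·cos20.7° = 200.2; c'Δl = 37.52; W sinα = 75.6
Slice 5: Δl = 1.9/cos31.0° = 2.217 m; N'_5 = 115·cos31.0° = 98.6; c'Δl = 28.82; W sinα = 59.2
Slice 6: Δl = 2.9/cos43.1° = 3.972 m; N'_6 = 82·cos43.1° = 59.9; c'Δl = 51.63; W sinα = 56.0
Σc'Δl = 203.2 kN/m; ΣN' = 619.0 kN/m; ΣW sinα = 215.0 kN/m
Resisting = 203.2 + 619.0·tan24.0° = 203.2 + 275.6 = 478.8 kN/m
FS = 478.8 / 215.0 = 2.227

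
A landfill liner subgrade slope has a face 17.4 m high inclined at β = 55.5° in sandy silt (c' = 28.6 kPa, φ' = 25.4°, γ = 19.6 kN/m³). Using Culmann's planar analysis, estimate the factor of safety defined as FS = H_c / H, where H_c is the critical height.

FS = 1.85

H_c = (4c'/γ) · sinβ cosφ' / [1 − cos(β − φ')]
    = (4·28.6/19.6) · sin55.5°·cos25.4° / [1 − cos30.1°]
    = 5.837 · 0.7445 / 0.1348 = 32.22 m
FS = H_c / H = 32.22 / 17.4 = 1.852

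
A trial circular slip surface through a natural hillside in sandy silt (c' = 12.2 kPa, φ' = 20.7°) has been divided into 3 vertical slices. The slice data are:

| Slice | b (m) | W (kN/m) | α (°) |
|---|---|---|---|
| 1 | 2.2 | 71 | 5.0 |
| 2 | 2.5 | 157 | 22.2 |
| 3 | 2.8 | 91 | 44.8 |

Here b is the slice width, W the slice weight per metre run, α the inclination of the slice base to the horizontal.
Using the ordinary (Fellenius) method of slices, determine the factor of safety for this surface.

Ordinary method of slices: FS = Σ[c'·Δl_i + (W_i cosα_i)·tanφ'] / Σ W_i sinα_i, with Δl_i = b_i / cosα_i.
Slice 1: Δl = 2.2/cos5.0° = 2.208 m; N'_1 = 71·cos5.0° = 70.7; c'Δl = 26.94; W sinα = 6.2
Slice 2: Δl = 2.5/cos22.2° = 2.700 m; N'_2 = 157·cos22.2° = 145.4; c'Δl = 32.94; W sinα = 59.3
Slice 3: Δl = 2.8/cos44.8° = 3.946 m; N'_3 = 91·cos44.8° = 64.6; c'Δl = 48.14; W sinα = 64.1
Σc'Δl = 108.0 kN/m; ΣN' = 280.7 kN/m; ΣW sinα = 129.6 kN/m
Resisting = 108.0 + 280.7·tan20.7° = 108.0 + 106.1 = 214.1 kN/m
FS = 214.1 / 129.6 = 1.651

FS = 1.65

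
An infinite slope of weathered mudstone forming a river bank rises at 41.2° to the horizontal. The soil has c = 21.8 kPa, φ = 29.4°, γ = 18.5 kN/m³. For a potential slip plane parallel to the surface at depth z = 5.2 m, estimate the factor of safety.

FS = 1.10

For an infinite slope with a slip plane parallel to the surface (no pore pressure): FS = [c + γz cos²β tanφ] / [γz sinβ cosβ].
γz = 18.5·5.2 = 96.20 kN/m²
Numerator = 21.8 + 96.20·cos²41.2°·tan29.4° = 21.8 + 96.20·0.5661·0.5635 = 52.487 kPa
Denominator = 96.20·sin41.2°·cos41.2° = 96.20·0.6587·0.7524 = 47.677 kPa
FS = 52.487 / 47.677 = 1.101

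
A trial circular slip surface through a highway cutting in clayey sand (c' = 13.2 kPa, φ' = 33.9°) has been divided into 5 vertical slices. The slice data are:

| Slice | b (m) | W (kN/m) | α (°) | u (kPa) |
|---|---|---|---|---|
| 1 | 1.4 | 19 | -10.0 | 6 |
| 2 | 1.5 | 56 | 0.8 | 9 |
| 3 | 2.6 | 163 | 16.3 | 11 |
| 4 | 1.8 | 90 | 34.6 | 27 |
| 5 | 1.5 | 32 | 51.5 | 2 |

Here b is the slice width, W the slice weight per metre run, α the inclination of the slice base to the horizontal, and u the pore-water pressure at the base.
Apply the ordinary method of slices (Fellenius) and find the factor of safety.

Ordinary method of slices: FS = Σ[c'·Δl_i + (W_i cosα_i − u_i·Δl_i)·tanφ'] / Σ W_i sinα_i, with Δl_i = b_i / cosα_i.
Slice 1: Δl = 1.4/cos(-10.0°) = 1.422 m; N'_1 = 19·cos(-10.0°) − 6·1.422 = 10.2; c'Δl = 18.77; W sinα = -3.3
Slice 2: Δl = 1.5/cos0.8° = 1.500 m; N'_2 = 56·cos0.8° − 9·1.500 = 42.5; c'Δl = 19.80; W sinα = 0.8
Slice 3: Δl = 2.6/cos16.3° = 2.709 m; N'_3 = 163·cos16.3° − 11·2.709 = 126.7; c'Δl = 35.76; W sinα = 45.7
Slice 4: Δl = 1.8/cos34.6° = 2.187 m; N'_4 = 90·cos34.6° − 27·2.187 = 15.0; c'Δl = 28.87; W sinα = 51.1
Slice 5: Δl = 1.5/cos51.5° = 2.410 m; N'_5 = 32·cos51.5° − 2·2.410 = 15.1; c'Δl = 31.81; W sinα = 25.0
Σc'Δl = 135.0 kN/m; ΣN' = 209.5 kN/m; ΣW sinα = 119.4 kN/m
Resisting = 135.0 + 209.5·tan33.9° = 135.0 + 140.8 = 275.8 kN/m
FS = 275.8 / 119.4 = 2.310

FS = 2.31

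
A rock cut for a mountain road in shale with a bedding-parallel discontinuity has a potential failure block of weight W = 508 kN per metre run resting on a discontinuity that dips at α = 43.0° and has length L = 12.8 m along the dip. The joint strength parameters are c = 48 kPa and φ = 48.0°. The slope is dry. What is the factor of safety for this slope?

FS = 2.96

Resolving the block weight along and normal to the plane and applying the Mohr–Coulomb strength on the joint:
N' = W cosα = 508·cos43.0° = 371.5 kN/m
Driving force T = W sinα = 508·sin43.0° = 346.5 kN/m
Resisting force R = c·L + N'·tanφ = 48·12.8 + 371.5·tan48.0° = 614.4 + 412.6 = 1027.0 kN/m
FS = R / T = 1027.0 / 346.5 = 2.964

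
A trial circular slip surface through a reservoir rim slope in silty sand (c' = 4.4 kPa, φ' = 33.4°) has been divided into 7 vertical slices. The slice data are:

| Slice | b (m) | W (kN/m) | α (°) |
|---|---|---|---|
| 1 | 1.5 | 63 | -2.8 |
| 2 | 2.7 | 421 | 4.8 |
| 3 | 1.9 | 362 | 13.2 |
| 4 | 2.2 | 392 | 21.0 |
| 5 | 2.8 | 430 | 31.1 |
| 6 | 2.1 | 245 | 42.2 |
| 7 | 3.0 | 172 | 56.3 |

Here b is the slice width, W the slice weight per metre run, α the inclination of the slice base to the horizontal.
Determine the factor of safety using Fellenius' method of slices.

Ordinary method of slices: FS = Σ[c'·Δl_i + (W_i cosα_i)·tanφ'] / Σ W_i sinα_i, with Δl_i = b_i / cosα_i.
Slice 1: Δl = 1.5/cos(-2.8°) = 1.502 m; N'_1 = 63·cos(-2.8°) = 62.9; c'Δl = 6.61; W sinα = -3.1
Slice 2: Δl = 2.7/cos4.8° = 2.710 m; N'_2 = 421·cos4.8° = 419.5; c'Δl = 11.92; W sinα = 35.2
Slice 3: Δl = 1.9/cos13.2° = 1.952 m; N'_3 = 362·cos13.2° = 352.4; c'Δl = 8.59; W sinα = 82.7
Slice 4: Δl = 2.2/cos21.0° = 2.357 m; N'_4 = 392·cos21.0° = 366.0; c'Δl = 10.37; W sinα = 140.5
Slice 5: Δl = 2.8/cos31.1° = 3.270 m; N'_5 = 430·cos31.1° = 368.2; c'Δl = 14.39; W sinα = 222.1
Slice 6: Δl = 2.1/cos42.2° = 2.835 m; N'_6 = 245·cos42.2° = 181.5; c'Δl = 12.47; W sinα = 164.6
Slice 7: Δl = 3.0/cos56.3° = 5.407 m; N'_7 = 172·cos56.3° = 95.4; c'Δl = 23.79; W sinα = 143.1
Σc'Δl = 88.1 kN/m; ΣN' = 1846.0 kN/m; ΣW sinα = 785.1 kN/m
Resisting = 88.1 + 1846.0·tan33.4° = 88.1 + 1217.2 = 1305.3 kN/m
FS = 1305.3 / 785.1 = 1.663

FS = 1.66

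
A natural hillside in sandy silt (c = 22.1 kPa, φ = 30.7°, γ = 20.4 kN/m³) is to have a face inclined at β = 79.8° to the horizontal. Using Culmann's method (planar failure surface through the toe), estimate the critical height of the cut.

H_c = 10.62 m

Culmann's analysis gives the critical failure plane at α_cr = (β + φ)/2 = (79.8 + 30.7)/2 = 55.2°, and the critical height
H_c = (4c/γ) · sinβ cosφ / [1 − cos(β − φ)]
    = (4·22.1/20.4) · sin79.8°·cos30.7° / [1 − cos(49.1°)]
    = 4.333 · 0.9842·0.8599 / [1 − 0.6547]
    = 4.333 · 0.8463 / 0.3453
    = 10.62 m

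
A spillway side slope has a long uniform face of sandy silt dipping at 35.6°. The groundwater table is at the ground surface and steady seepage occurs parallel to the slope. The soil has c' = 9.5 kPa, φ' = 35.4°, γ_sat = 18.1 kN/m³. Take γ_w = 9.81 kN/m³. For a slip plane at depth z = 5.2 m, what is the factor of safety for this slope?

FS = 0.67

With seepage parallel to the slope and the water table at the surface, the effective normal stress on the slip plane uses the buoyant unit weight γ' = γ_sat − γ_w while the driving shear stress uses γ_sat:
FS = [c' + γ' z cos²β tanφ'] / [γ_sat z sinβ cosβ]
γ' = 18.1 − 9.81 = 8.29 kN/m³
Numerator = 9.5 + 8.29·5.2·cos²35.6°·tan35.4° = 9.5 + 8.29·5.2·0.6611·0.7107 = 29.754 kPa
Denominator = 18.1·5.2·sin35.6°·cos35.6° = 18.1·5.2·0.5821·0.8131 = 44.549 kPa
FS = 29.754 / 44.549 = 0.668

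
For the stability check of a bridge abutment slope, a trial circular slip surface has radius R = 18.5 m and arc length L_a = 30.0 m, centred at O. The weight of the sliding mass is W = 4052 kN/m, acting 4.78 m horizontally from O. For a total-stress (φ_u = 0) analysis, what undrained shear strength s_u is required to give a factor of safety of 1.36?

s_u = 47.5 kPa

FS = s_u·L_a·R / (W·d), so s_u = FS·W·d / (L_a·R).
s_u = 1.36·4052·4.78 / (30.00·18.5) = 26341.2 / 555.00 = 47.46 kPa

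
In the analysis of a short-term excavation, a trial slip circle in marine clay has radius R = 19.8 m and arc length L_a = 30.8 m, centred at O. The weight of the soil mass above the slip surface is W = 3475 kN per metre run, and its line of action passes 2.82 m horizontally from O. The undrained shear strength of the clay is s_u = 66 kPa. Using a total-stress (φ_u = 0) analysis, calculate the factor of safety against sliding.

FS = 4.11

Taking moments about the centre O, the resisting moment is provided by the undrained shear strength acting along the arc:
M_R = s_u·L_a·R = 66·30.80·19.8 = 40249.4 kN·m/m
M_D = W·d = 3475·2.82 = 9799.5 kN·m/m
FS = M_R / M_D = 40249.4 / 9799.5 = 4.107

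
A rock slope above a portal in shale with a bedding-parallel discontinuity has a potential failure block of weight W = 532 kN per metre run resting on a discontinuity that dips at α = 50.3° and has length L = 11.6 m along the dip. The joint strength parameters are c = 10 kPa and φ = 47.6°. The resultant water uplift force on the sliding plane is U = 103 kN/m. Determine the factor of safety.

FS = 0.92

Resolving the block weight along and normal to the plane and applying the Mohr–Coulomb strength on the joint:
N' = W cosα − U = 532·cos50.3° − 103 = 236.8 kN/m
Driving force T = W sinα = 532·sin50.3° = 409.3 kN/m
Resisting force R = c·L + N'·tanφ = 10·11.6 + 236.8·tan47.6° = 116.0 + 259.4 = 375.4 kN/m
FS = R / T = 375.4 / 409.3 = 0.917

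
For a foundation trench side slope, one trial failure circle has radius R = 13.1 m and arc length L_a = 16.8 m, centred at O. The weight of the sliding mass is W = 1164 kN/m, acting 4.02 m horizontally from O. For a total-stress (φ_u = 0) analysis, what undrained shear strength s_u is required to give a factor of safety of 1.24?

FS = s_u·L_a·R / (W·d), so s_u = FS·W·d / (L_a·R).
s_u = 1.24·1164·4.02 / (16.80·13.1) = 5802.3 / 220.08 = 26.36 kPa

s_u = 26.4 kPa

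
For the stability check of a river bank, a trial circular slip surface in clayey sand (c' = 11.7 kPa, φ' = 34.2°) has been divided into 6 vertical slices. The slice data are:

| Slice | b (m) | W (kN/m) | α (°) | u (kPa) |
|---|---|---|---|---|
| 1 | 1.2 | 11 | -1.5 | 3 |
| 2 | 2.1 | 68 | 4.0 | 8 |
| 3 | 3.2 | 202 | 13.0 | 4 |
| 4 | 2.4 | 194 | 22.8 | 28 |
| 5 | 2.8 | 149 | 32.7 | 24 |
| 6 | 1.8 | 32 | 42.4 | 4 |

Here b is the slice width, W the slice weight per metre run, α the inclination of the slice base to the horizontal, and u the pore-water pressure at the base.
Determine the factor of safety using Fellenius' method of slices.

Ordinary method of slices: FS = Σ[c'·Δl_i + (W_i cosα_i − u_i·Δl_i)·tanφ'] / Σ W_i sinα_i, with Δl_i = b_i / cosα_i.
Slice 1: Δl = 1.2/cos(-1.5°) = 1.200 m; N'_1 = 11·cos(-1.5°) − 3·1.200 = 7.4; c'Δl = 14.04; W sinα = -0.3
Slice 2: Δl = 2.1/cos4.0° = 2.105 m; N'_2 = 68·cos4.0° − 8·2.105 = 51.0; c'Δl = 24.63; W sinα = 4.7
Slice 3: Δl = 3.2/cos13.0° = 3.284 m; N'_3 = 202·cos13.0° − 4·3.284 = 183.7; c'Δl = 38.42; W sinα = 45.4
Slice 4: Δl = 2.4/cos22.8° = 2.603 m; N'_4 = 194·cos22.8° − 28·2.603 = 105.9; c'Δl = 30.46; W sinα = 75.2
Slice 5: Δl = 2.8/cos32.7° = 3.327 m; N'_5 = 149·cos32.7° − 24·3.327 = 45.5; c'Δl = 38.93; W sinα = 80.5
Slice 6: Δl = 1.8/cos42.4° = 2.438 m; N'_6 = 32·cos42.4° − 4·2.438 = 13.9; c'Δl = 28.52; W sinα = 21.6
Σc'Δl = 175.0 kN/m; ΣN' = 407.4 kN/m; ΣW sinα = 227.1 kN/m
Resisting = 175.0 + 407.4·tan34.2° = 175.0 + 276.9 = 451.9 kN/m
FS = 451.9 / 227.1 = 1.989

FS = 1.99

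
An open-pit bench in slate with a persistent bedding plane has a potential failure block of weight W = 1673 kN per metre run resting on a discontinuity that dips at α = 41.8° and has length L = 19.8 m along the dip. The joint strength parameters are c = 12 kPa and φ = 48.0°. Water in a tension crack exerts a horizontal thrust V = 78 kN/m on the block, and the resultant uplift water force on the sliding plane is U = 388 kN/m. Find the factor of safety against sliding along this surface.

Resolving the block weight along and normal to the plane and applying the Mohr–Coulomb strength on the joint:
N' = W cosα − U − V sinα = 1673·cos41.8° − 388 − 78·sin41.8° = 807.2 kN/m
Driving force T = W sinα + V cosα = 1673·sin41.8° + 78·cos41.8° = 1173.3 kN/m
Resisting force R = c·L + N'·tanφ = 12·19.8 + 807.2·tan48.0° = 237.6 + 896.5 = 1134.1 kN/m
FS = R / T = 1134.1 / 1173.3 = 0.967

FS = 0.97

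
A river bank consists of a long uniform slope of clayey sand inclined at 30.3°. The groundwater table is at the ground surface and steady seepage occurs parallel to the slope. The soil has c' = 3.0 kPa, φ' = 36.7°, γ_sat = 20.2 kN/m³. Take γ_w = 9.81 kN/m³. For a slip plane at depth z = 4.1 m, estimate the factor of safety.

FS = 0.74

With seepage parallel to the slope and the water table at the surface, the effective normal stress on the slip plane uses the buoyant unit weight γ' = γ_sat − γ_w while the driving shear stress uses γ_sat:
FS = [c' + γ' z cos²β tanφ'] / [γ_sat z sinβ cosβ]
γ' = 20.2 − 9.81 = 10.39 kN/m³
Numerator = 3.0 + 10.39·4.1·cos²30.3°·tan36.7° = 3.0 + 10.39·4.1·0.7455·0.7454 = 26.670 kPa
Denominator = 20.2·4.1·sin30.3°·cos30.3° = 20.2·4.1·0.5045·0.8634 = 36.077 kPa
FS = 26.670 / 36.077 = 0.739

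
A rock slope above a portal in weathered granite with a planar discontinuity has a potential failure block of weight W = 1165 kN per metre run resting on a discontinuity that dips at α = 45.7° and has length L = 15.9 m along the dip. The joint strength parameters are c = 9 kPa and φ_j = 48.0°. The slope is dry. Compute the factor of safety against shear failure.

Resolving the block weight along and normal to the plane and applying the Mohr–Coulomb strength on the joint:
N' = W cosα = 1165·cos45.7° = 813.7 kN/m
Driving force T = W sinα = 1165·sin45.7° = 833.8 kN/m
Resisting force R = c·L + N'·tanφ_j = 9·15.9 + 813.7·tan48.0° = 143.1 + 903.7 = 1046.8 kN/m
FS = R / T = 1046.8 / 833.8 = 1.255

FS = 1.26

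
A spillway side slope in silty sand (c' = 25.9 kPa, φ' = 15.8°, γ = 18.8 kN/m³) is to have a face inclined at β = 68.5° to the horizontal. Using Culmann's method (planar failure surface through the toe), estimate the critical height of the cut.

Culmann's analysis gives the critical failure plane at α_cr = (β + φ')/2 = (68.5 + 15.8)/2 = 42.1°, and the critical height
H_c = (4c'/γ) · sinβ cosφ' / [1 − cos(β − φ')]
    = (4·25.9/18.8) · sin68.5°·cos15.8° / [1 − cos(52.7°)]
    = 5.511 · 0.9304·0.9622 / [1 − 0.6060]
    = 5.511 · 0.8953 / 0.3940
    = 12.52 m

H_c = 12.52 m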